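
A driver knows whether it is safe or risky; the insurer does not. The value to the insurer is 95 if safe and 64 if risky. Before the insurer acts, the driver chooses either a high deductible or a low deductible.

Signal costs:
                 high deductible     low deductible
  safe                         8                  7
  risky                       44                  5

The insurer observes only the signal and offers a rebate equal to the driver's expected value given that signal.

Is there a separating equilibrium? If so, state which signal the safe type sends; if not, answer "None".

Try safe → high deductible, risky → low deductible:
  If types separate, high deductible earns payment 95 and low deductible earns 64.
  Safe: high deductible gives 95 − 8 = 87; low deductible gives 64 − 7 = 57. No deviation. ✓
  Risky: low deductible gives 64 − 5 = 59; high deductible gives 95 − 44 = 51. No deviation. ✓
Both hold — the safe type sends high deductible.

high deductible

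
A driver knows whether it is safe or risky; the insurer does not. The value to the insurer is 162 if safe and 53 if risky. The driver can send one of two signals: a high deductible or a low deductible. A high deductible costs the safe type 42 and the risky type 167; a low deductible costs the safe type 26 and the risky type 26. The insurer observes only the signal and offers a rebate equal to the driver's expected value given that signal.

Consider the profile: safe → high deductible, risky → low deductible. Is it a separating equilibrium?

Yes

Under separation the insurer infers type exactly: high deductible → safe (pays 162), low deductible → risky (pays 53).
Safe: high deductible gives 162 − 42 = 120; low deductible gives 53 − 26 = 27. No deviation. ✓
Risky: low deductible gives 53 − 26 = 27; high deductible gives 162 − 167 = -5. No deviation. ✓
Neither type gains from mimicking the other.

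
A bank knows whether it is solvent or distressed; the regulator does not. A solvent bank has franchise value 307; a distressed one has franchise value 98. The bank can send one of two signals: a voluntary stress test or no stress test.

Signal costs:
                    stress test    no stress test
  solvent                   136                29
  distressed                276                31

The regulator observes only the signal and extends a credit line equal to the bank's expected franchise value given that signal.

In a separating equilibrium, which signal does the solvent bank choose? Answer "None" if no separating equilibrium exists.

stress test

Try solvent → stress test, distressed → no stress test:
  If types separate, stress test earns payment 307 and no stress test earns 98.
  Solvent: stress test gives 307 − 136 = 171; no stress test gives 98 − 29 = 69. No deviation. ✓
  Distressed: no stress test gives 98 − 31 = 67; stress test gives 307 − 276 = 31. No deviation. ✓
Both hold — the solvent type sends stress test.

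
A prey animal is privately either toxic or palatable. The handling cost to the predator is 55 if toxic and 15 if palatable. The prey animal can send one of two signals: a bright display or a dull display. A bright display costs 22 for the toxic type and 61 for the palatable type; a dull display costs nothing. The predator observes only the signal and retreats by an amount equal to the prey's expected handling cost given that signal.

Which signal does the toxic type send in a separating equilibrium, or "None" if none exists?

Try toxic → bright display, palatable → dull display:
  Under separation the predator infers type exactly: bright display → toxic (pays 55), dull display → palatable (pays 15).
  Toxic: bright display gives 55 − 22 = 33; dull display gives 15 − 0 = 15. No deviation. ✓
  Palatable: dull display gives 15 − 0 = 15; bright display gives 55 − 61 = -6. No deviation. ✓
Both hold — the toxic type sends bright display.

bright display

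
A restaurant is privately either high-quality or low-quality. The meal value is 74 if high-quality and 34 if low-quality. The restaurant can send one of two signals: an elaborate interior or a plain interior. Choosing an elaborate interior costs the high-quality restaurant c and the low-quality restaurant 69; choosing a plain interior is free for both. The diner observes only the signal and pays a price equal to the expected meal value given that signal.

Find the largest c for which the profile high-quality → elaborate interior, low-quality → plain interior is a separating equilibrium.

40

Under separation: elaborate interior → high-quality (pays 74); plain interior → low-quality (pays 34).
Low-quality: 34 − 0 = 34 ≥ 74 − 69 = 5. Holds regardless of c. ✓
High-quality: 74 − c ≥ 34 − 0, so c ≤ 74 − 34 = 40.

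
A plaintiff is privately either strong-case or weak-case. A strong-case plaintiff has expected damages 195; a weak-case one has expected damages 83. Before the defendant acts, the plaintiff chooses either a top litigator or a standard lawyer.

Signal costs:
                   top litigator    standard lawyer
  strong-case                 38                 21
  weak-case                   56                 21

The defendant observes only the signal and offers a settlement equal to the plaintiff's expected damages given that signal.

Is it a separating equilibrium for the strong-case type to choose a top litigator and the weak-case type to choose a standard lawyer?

Under separation the defendant infers type exactly: top litigator → strong-case (pays 195), standard lawyer → weak-case (pays 83).
Strong-case: top litigator gives 195 − 38 = 157; standard lawyer gives 83 − 21 = 62. No deviation. ✓
Weak-case: standard lawyer gives 83 − 21 = 62; top litigator gives 195 − 56 = 139. Would deviate. ✗

No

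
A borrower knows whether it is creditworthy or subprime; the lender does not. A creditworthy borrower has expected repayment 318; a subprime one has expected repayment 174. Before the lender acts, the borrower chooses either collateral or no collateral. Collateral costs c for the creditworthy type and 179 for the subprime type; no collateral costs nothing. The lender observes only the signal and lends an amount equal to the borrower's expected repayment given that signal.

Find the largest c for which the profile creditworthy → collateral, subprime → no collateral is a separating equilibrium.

Under separation: collateral → creditworthy (pays 318); no collateral → subprime (pays 174).
Subprime: 174 − 0 = 174 ≥ 318 − 179 = 139. Holds regardless of c. ✓
Creditworthy: 318 − c ≥ 174 − 0, so c ≤ 318 − 174 = 144.

144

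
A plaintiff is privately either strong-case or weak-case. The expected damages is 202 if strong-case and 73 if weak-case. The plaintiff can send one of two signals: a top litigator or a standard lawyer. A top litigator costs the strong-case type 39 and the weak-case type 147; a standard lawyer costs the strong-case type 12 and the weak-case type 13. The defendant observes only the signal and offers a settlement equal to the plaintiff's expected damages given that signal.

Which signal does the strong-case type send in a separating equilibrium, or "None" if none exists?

top litigator

Try strong-case → top litigator, weak-case → standard lawyer:
  Under separation the defendant infers type exactly: top litigator → strong-case (pays 202), standard lawyer → weak-case (pays 73).
  Strong-case: top litigator gives 202 − 39 = 163; standard lawyer gives 73 − 12 = 61. No deviation. ✓
  Weak-case: standard lawyer gives 73 − 13 = 60; top litigator gives 202 − 147 = 55. No deviation. ✓
Both hold — the strong-case type sends top litigator.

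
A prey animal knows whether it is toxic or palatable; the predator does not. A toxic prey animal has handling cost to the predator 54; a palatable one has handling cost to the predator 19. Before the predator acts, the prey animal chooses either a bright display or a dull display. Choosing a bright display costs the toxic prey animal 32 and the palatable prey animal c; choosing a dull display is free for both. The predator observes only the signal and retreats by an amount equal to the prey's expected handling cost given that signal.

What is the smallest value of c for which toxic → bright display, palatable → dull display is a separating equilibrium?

35

Under separation: bright display → toxic (pays 54); dull display → palatable (pays 19).
Toxic: 54 − 32 = 22 ≥ 19 − 0 = 19. Holds regardless of c. ✓
Palatable: 19 − 0 ≥ 54 − c, so c ≥ 54 − 19 = 35.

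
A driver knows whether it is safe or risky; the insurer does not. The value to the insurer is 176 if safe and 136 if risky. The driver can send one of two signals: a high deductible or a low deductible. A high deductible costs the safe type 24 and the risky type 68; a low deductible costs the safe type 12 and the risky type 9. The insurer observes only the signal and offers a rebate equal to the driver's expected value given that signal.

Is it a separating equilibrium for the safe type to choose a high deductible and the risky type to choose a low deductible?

Yes

If types separate, high deductible earns payment 176 and low deductible earns 136.
Safe: high deductible gives 176 − 24 = 152; low deductible gives 136 − 12 = 124. No deviation. ✓
Risky: low deductible gives 136 − 9 = 127; high deductible gives 176 − 68 = 108. No deviation. ✓
Neither type gains from mimicking the other.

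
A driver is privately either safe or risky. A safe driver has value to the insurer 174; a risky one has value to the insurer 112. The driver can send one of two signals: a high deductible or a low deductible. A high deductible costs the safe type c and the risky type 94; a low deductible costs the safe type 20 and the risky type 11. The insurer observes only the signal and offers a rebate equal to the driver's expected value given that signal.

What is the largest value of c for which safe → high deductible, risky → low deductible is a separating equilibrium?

Under separation: high deductible → safe (pays 174); low deductible → risky (pays 112).
Risky: 112 − 11 = 101 ≥ 174 − 94 = 80. Holds regardless of c. ✓
Safe: 174 − c ≥ 112 − 20, so c ≤ 174 − 92 = 82.

82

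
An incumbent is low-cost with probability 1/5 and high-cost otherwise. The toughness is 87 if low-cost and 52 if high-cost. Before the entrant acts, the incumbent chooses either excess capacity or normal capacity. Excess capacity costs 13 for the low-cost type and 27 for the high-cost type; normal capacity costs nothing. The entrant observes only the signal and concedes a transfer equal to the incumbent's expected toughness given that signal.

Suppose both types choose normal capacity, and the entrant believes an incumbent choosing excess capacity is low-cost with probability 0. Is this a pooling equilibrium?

On the equilibrium path (normal capacity) the entrant holds the prior 1/5 and pays 1/5·87 + 4/5·52 = 59. Off-path (excess capacity) belief 0 gives 0·87 + 1·52 = 52.
Low-cost: normal capacity gives 59 − 0 = 59; excess capacity gives 52 − 13 = 39. Stays. ✓
High-cost: normal capacity gives 59 − 0 = 59; excess capacity gives 52 − 27 = 25. Stays. ✓
Beliefs are Bayes-consistent on-path and both types best-respond.

Yes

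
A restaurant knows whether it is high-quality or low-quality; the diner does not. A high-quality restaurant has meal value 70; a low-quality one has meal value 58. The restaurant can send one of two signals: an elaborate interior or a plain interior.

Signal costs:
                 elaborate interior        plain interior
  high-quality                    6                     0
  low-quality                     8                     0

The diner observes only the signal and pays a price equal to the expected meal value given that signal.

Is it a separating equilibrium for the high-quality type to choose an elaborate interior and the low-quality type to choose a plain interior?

No

If types separate, elaborate interior earns payment 70 and plain interior earns 58.
High-quality: elaborate interior gives 70 − 6 = 64; plain interior gives 58 − 0 = 58. No deviation. ✓
Low-quality: plain interior gives 58 − 0 = 58; elaborate interior gives 70 − 8 = 62. Would deviate. ✗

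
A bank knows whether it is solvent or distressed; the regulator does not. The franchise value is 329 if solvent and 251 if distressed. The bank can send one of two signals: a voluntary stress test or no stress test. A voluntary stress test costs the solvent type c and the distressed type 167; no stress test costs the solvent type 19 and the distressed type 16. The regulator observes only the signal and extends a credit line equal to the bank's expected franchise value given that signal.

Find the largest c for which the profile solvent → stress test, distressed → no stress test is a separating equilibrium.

97

Under separation: stress test → solvent (pays 329); no stress test → distressed (pays 251).
Distressed: 251 − 16 = 235 ≥ 329 − 167 = 162. Holds regardless of c. ✓
Solvent: 329 − c ≥ 251 − 19, so c ≤ 329 − 232 = 97.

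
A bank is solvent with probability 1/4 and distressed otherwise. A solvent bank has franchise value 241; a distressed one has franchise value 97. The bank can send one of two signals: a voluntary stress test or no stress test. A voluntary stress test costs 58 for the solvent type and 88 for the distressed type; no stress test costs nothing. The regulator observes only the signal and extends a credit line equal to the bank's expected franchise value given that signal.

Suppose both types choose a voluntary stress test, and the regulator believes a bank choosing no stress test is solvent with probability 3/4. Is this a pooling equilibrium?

No

On the equilibrium path (stress test) the regulator holds the prior 1/4 and pays 1/4·241 + 3/4·97 = 133. Off-path (no stress test) belief 3/4 gives 3/4·241 + 1/4·97 = 205.
Solvent: stress test gives 133 − 58 = 75; no stress test gives 205 − 0 = 205. Deviates. ✗
Distressed: stress test gives 133 − 88 = 45; no stress test gives 205 − 0 = 205. Deviates. ✗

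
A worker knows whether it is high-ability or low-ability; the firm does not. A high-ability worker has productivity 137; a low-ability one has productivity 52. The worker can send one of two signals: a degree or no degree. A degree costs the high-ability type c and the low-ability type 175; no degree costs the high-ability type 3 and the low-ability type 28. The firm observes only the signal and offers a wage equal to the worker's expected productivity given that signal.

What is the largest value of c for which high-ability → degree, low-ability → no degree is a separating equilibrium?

Under separation: degree → high-ability (pays 137); no degree → low-ability (pays 52).
Low-ability: 52 − 28 = 24 ≥ 137 − 175 = -38. Holds regardless of c. ✓
High-ability: 137 − c ≥ 52 − 3, so c ≤ 137 − 49 = 88.

88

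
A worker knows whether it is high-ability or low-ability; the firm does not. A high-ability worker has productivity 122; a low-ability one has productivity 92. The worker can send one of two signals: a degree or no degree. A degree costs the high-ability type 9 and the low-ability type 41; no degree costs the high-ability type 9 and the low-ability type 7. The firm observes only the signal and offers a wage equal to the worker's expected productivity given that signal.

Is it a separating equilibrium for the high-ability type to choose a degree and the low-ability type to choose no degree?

Yes

Under separation the firm infers type exactly: degree → high-ability (pays 122), no degree → low-ability (pays 92).
High-ability: degree gives 122 − 9 = 113; no degree gives 92 − 9 = 83. No deviation. ✓
Low-ability: no degree gives 92 − 7 = 85; degree gives 122 − 41 = 81. No deviation. ✓
Both incentive constraints hold.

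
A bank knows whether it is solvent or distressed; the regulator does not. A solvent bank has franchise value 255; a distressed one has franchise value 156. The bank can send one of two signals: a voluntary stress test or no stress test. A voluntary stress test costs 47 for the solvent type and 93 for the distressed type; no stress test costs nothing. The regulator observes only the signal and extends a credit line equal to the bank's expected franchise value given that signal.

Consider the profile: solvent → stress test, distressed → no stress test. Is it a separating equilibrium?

Under separation the regulator infers type exactly: stress test → solvent (pays 255), no stress test → distressed (pays 156).
Solvent: stress test gives 255 − 47 = 208; no stress test gives 156 − 0 = 156. No deviation. ✓
Distressed: no stress test gives 156 − 0 = 156; stress test gives 255 − 93 = 162. Would deviate. ✗

No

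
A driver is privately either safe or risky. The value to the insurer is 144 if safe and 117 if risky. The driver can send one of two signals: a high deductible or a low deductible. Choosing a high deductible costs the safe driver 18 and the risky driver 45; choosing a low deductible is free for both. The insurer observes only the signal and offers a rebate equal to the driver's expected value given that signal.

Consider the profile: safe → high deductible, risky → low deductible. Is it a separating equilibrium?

Under separation the insurer infers type exactly: high deductible → safe (pays 144), low deductible → risky (pays 117).
Safe: high deductible gives 144 − 18 = 126; low deductible gives 117 − 0 = 117. No deviation. ✓
Risky: low deductible gives 117 − 0 = 117; high deductible gives 144 − 45 = 99. No deviation. ✓
Both incentive constraints hold.

Yes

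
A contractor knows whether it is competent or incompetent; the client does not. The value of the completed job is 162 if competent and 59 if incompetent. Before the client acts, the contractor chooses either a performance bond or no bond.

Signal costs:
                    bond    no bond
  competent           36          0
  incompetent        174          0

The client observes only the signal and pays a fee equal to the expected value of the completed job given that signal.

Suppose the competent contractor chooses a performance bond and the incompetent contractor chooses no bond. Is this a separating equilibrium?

If types separate, bond earns payment 162 and no bond earns 59.
Competent: bond gives 162 − 36 = 126; no bond gives 59 − 0 = 59. No deviation. ✓
Incompetent: no bond gives 59 − 0 = 59; bond gives 162 − 174 = -12. No deviation. ✓
Both incentive constraints hold.

Yes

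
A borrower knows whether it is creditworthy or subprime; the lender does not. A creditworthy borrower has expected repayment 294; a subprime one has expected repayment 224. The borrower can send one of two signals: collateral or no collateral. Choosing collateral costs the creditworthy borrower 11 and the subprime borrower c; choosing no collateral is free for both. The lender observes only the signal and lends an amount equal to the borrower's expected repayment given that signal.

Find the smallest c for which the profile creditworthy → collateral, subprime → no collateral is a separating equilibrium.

70

Under separation: collateral → creditworthy (pays 294); no collateral → subprime (pays 224).
Creditworthy: 294 − 11 = 283 ≥ 224 − 0 = 224. Holds regardless of c. ✓
Subprime: 224 − 0 ≥ 294 − c, so c ≥ 294 − 224 = 70.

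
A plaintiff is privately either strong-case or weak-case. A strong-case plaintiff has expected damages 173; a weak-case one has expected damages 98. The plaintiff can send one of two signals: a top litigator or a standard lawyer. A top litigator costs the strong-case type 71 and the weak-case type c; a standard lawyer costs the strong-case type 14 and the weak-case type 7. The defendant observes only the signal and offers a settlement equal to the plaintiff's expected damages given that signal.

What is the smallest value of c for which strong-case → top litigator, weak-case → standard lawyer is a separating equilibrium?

82

Under separation: top litigator → strong-case (pays 173); standard lawyer → weak-case (pays 98).
Strong-case: 173 − 71 = 102 ≥ 98 − 14 = 84. Holds regardless of c. ✓
Weak-case: 98 − 7 ≥ 173 − c, so c ≥ 173 − 91 = 82.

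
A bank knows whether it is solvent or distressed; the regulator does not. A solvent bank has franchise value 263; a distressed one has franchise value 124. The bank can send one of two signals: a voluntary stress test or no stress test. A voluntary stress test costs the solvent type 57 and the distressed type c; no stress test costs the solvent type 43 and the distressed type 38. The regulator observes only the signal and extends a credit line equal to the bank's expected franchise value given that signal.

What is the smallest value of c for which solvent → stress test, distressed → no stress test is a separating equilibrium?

Under separation: stress test → solvent (pays 263); no stress test → distressed (pays 124).
Solvent: 263 − 57 = 206 ≥ 124 − 43 = 81. Holds regardless of c. ✓
Distressed: 124 − 38 ≥ 263 − c, so c ≥ 263 − 86 = 177.

177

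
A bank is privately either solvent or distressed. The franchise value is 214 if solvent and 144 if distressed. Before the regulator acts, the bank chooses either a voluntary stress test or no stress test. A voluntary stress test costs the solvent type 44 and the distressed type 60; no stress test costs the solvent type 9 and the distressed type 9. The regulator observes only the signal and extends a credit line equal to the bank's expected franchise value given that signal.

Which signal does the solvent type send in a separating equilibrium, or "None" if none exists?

Try solvent → stress test, distressed → no stress test:
  If types separate, stress test earns payment 214 and no stress test earns 144.
  Solvent: stress test gives 214 − 44 = 170; no stress test gives 144 − 9 = 135. No deviation. ✓
  Distressed: no stress test gives 144 − 9 = 135; stress test gives 214 − 60 = 154. Would deviate. ✗
Try solvent → no stress test, distressed → stress test:
  If types separate, no stress test earns payment 214 and stress test earns 144.
  Solvent: no stress test gives 214 − 9 = 205; stress test gives 144 − 44 = 100. No deviation. ✓
  Distressed: stress test gives 144 − 60 = 84; no stress test gives 214 − 9 = 205. Would deviate. ✗
Neither assignment is incentive-compatible.

None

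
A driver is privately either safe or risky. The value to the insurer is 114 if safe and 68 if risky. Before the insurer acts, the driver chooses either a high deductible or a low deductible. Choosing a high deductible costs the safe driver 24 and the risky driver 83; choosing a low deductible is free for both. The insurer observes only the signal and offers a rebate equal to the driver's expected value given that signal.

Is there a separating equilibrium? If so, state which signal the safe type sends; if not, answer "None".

Try safe → high deductible, risky → low deductible:
  If types separate, high deductible earns payment 114 and low deductible earns 68.
  Safe: high deductible gives 114 − 24 = 90; low deductible gives 68 − 0 = 68. No deviation. ✓
  Risky: low deductible gives 68 − 0 = 68; high deductible gives 114 − 83 = 31. No deviation. ✓
Both hold — the safe type sends high deductible.

high deductible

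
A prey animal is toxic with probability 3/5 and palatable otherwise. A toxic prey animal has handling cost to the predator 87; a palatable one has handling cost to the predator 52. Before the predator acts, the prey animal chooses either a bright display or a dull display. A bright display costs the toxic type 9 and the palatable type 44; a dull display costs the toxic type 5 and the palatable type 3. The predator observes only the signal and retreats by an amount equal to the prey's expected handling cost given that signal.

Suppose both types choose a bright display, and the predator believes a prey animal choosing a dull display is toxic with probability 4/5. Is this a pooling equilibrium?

No

At the pooled signal (bright display) the predator holds the prior 3/5 and pays 3/5·87 + 2/5·52 = 73. Off-path (dull display) belief 4/5 gives 4/5·87 + 1/5·52 = 80.
Toxic: bright display gives 73 − 9 = 64; dull display gives 80 − 5 = 75. Deviates. ✗
Palatable: bright display gives 73 − 44 = 29; dull display gives 80 − 3 = 77. Deviates. ✗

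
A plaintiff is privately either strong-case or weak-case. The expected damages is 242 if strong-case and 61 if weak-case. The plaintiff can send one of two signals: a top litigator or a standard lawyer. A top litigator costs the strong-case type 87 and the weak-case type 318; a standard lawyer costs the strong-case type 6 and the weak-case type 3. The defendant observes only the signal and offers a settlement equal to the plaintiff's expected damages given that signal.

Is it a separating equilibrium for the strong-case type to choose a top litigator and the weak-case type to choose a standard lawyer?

Yes

If types separate, top litigator earns payment 242 and standard lawyer earns 61.
Strong-case: top litigator gives 242 − 87 = 155; standard lawyer gives 61 − 6 = 55. No deviation. ✓
Weak-case: standard lawyer gives 61 − 3 = 58; top litigator gives 242 − 318 = -76. No deviation. ✓
Neither type gains from mimicking the other.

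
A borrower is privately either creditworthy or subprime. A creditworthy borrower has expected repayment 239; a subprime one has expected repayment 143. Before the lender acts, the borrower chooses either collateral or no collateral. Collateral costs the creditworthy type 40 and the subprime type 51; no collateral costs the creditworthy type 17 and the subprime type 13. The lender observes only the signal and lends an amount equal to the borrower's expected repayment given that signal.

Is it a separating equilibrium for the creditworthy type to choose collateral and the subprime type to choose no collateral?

No

If types separate, collateral earns payment 239 and no collateral earns 143.
Creditworthy: collateral gives 239 − 40 = 199; no collateral gives 143 − 17 = 126. No deviation. ✓
Subprime: no collateral gives 143 − 13 = 130; collateral gives 239 − 51 = 188. Would deviate. ✗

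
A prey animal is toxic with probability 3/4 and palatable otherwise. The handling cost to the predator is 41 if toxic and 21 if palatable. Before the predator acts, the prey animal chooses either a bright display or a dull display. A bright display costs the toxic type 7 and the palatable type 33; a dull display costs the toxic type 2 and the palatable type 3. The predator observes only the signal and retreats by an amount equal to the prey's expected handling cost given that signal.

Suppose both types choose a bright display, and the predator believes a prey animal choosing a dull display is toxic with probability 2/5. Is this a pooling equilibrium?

At the pooled signal (bright display) the predator holds the prior 3/4 and pays 3/4·41 + 1/4·21 = 36. Off-path (dull display) belief 2/5 gives 2/5·41 + 3/5·21 = 29.
Toxic: bright display gives 36 − 7 = 29; dull display gives 29 − 2 = 27. Stays. ✓
Palatable: bright display gives 36 − 33 = 3; dull display gives 29 − 3 = 26. Deviates. ✗

No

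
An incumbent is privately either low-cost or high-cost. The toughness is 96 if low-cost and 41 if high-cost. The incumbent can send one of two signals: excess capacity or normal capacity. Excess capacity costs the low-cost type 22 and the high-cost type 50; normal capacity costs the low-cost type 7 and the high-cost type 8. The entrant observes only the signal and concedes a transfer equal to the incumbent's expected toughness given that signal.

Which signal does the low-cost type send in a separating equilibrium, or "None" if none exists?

None

Try low-cost → excess capacity, high-cost → normal capacity:
  Under separation the entrant infers type exactly: excess capacity → low-cost (pays 96), normal capacity → high-cost (pays 41).
  Low-cost: excess capacity gives 96 − 22 = 74; normal capacity gives 41 − 7 = 34. No deviation. ✓
  High-cost: normal capacity gives 41 − 8 = 33; excess capacity gives 96 − 50 = 46. Would deviate. ✗
Try low-cost → normal capacity, high-cost → excess capacity:
  Under separation the entrant infers type exactly: normal capacity → low-cost (pays 96), excess capacity → high-cost (pays 41).
  Low-cost: normal capacity gives 96 − 7 = 89; excess capacity gives 41 − 22 = 19. No deviation. ✓
  High-cost: excess capacity gives 41 − 50 = -9; normal capacity gives 96 − 8 = 88. Would deviate. ✗
Neither assignment is incentive-compatible.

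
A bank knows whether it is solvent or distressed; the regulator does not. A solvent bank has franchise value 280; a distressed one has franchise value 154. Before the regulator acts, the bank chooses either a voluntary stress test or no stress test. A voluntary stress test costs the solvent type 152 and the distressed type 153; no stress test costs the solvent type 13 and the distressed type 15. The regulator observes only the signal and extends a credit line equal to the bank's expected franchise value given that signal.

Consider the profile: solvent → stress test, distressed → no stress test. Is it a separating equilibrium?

No

If types separate, stress test earns payment 280 and no stress test earns 154.
Solvent: stress test gives 280 − 152 = 128; no stress test gives 154 − 13 = 141. Would deviate. ✗
Distressed: no stress test gives 154 − 15 = 139; stress test gives 280 − 153 = 127. No deviation. ✓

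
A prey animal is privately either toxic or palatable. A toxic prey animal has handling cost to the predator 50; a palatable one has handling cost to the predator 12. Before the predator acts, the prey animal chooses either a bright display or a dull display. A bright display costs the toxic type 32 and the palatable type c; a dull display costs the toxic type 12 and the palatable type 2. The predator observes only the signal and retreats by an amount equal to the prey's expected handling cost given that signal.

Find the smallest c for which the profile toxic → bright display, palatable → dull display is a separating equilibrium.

Under separation: bright display → toxic (pays 50); dull display → palatable (pays 12).
Toxic: 50 − 32 = 18 ≥ 12 − 12 = 0. Holds regardless of c. ✓
Palatable: 12 − 2 ≥ 50 − c, so c ≥ 50 − 10 = 40.

40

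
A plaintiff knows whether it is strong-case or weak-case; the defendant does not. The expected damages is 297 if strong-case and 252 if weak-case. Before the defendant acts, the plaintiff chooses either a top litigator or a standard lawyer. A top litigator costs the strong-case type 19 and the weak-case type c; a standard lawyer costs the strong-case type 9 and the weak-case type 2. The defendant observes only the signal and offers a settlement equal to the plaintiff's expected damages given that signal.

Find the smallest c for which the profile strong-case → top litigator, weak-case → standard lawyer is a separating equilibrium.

47

Under separation: top litigator → strong-case (pays 297); standard lawyer → weak-case (pays 252).
Strong-case: 297 − 19 = 278 ≥ 252 − 9 = 243. Holds regardless of c. ✓
Weak-case: 252 − 2 ≥ 297 − c, so c ≥ 297 − 250 = 47.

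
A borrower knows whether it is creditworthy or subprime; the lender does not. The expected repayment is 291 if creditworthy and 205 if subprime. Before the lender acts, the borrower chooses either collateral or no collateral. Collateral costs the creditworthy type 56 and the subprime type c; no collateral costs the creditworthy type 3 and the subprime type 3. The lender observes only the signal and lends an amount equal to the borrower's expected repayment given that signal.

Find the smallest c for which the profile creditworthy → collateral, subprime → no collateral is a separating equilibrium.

89

Under separation: collateral → creditworthy (pays 291); no collateral → subprime (pays 205).
Creditworthy: 291 − 56 = 235 ≥ 205 − 3 = 202. Holds regardless of c. ✓
Subprime: 205 − 3 ≥ 291 − c, so c ≥ 291 − 202 = 89.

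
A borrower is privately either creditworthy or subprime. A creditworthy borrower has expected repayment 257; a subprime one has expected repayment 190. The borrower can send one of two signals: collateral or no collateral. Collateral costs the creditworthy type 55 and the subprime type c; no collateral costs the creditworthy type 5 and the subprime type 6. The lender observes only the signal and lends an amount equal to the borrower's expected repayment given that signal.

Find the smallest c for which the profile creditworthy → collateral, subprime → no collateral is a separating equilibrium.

73

Under separation: collateral → creditworthy (pays 257); no collateral → subprime (pays 190).
Creditworthy: 257 − 55 = 202 ≥ 190 − 5 = 185. Holds regardless of c. ✓
Subprime: 190 − 6 ≥ 257 − c, so c ≥ 257 − 184 = 73.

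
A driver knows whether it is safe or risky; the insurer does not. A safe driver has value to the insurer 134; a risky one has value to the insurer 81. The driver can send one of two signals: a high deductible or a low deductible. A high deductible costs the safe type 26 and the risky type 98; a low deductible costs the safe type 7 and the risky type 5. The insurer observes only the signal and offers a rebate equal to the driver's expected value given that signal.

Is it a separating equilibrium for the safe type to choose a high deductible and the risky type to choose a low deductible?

Yes

If types separate, high deductible earns payment 134 and low deductible earns 81.
Safe: high deductible gives 134 − 26 = 108; low deductible gives 81 − 7 = 74. No deviation. ✓
Risky: low deductible gives 81 − 5 = 76; high deductible gives 134 − 98 = 36. No deviation. ✓
Both incentive constraints hold.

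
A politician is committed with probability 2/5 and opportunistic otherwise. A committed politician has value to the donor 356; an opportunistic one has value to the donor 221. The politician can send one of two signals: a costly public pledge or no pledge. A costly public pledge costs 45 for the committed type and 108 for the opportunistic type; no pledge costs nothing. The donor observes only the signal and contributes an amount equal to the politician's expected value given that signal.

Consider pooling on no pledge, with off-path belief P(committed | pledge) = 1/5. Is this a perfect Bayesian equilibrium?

Yes

At the pooled signal (no pledge) the donor holds the prior 2/5 and pays 2/5·356 + 3/5·221 = 275. Off-path (pledge) belief 1/5 gives 1/5·356 + 4/5·221 = 248.
Committed: no pledge gives 275 − 0 = 275; pledge gives 248 − 45 = 203. Stays. ✓
Opportunistic: no pledge gives 275 − 0 = 275; pledge gives 248 − 108 = 140. Stays. ✓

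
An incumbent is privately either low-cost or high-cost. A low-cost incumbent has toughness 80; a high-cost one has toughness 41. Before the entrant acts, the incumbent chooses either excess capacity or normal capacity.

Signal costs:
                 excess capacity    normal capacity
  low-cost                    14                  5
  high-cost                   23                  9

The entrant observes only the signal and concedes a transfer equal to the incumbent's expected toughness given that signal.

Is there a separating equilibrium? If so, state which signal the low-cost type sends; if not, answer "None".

None

Try low-cost → excess capacity, high-cost → normal capacity:
  If types separate, excess capacity earns payment 80 and normal capacity earns 41.
  Low-cost: excess capacity gives 80 − 14 = 66; normal capacity gives 41 − 5 = 36. No deviation. ✓
  High-cost: normal capacity gives 41 − 9 = 32; excess capacity gives 80 − 23 = 57. Would deviate. ✗
Try low-cost → normal capacity, high-cost → excess capacity:
  If types separate, normal capacity earns payment 80 and excess capacity earns 41.
  Low-cost: normal capacity gives 80 − 5 = 75; excess capacity gives 41 − 14 = 27. No deviation. ✓
  High-cost: excess capacity gives 41 − 23 = 18; normal capacity gives 80 − 9 = 71. Would deviate. ✗
Neither assignment is incentive-compatible.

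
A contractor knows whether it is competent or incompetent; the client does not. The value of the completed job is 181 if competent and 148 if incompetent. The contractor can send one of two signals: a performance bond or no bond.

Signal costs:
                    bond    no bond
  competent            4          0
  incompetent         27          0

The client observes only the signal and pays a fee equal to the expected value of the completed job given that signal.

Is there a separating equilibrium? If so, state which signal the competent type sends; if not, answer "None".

Try competent → bond, incompetent → no bond:
  If types separate, bond earns payment 181 and no bond earns 148.
  Competent: bond gives 181 − 4 = 177; no bond gives 148 − 0 = 148. No deviation. ✓
  Incompetent: no bond gives 148 − 0 = 148; bond gives 181 − 27 = 154. Would deviate. ✗
Try competent → no bond, incompetent → bond:
  If types separate, no bond earns payment 181 and bond earns 148.
  Competent: no bond gives 181 − 0 = 181; bond gives 148 − 4 = 144. No deviation. ✓
  Incompetent: bond gives 148 − 27 = 121; no bond gives 181 − 0 = 181. Would deviate. ✗
Neither assignment is incentive-compatible.

None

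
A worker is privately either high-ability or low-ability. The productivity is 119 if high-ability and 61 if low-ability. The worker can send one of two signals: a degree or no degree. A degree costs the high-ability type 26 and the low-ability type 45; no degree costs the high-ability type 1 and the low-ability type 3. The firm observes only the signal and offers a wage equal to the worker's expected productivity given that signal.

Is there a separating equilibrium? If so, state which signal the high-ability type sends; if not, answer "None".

None

Try high-ability → degree, low-ability → no degree:
  Under separation the firm infers type exactly: degree → high-ability (pays 119), no degree → low-ability (pays 61).
  High-ability: degree gives 119 − 26 = 93; no degree gives 61 − 1 = 60. No deviation. ✓
  Low-ability: no degree gives 61 − 3 = 58; degree gives 119 − 45 = 74. Would deviate. ✗
Try high-ability → no degree, low-ability → degree:
  Under separation the firm infers type exactly: no degree → high-ability (pays 119), degree → low-ability (pays 61).
  High-ability: no degree gives 119 − 1 = 118; degree gives 61 − 26 = 35. No deviation. ✓
  Low-ability: degree gives 61 − 45 = 16; no degree gives 119 − 3 = 116. Would deviate. ✗
Neither assignment is incentive-compatible.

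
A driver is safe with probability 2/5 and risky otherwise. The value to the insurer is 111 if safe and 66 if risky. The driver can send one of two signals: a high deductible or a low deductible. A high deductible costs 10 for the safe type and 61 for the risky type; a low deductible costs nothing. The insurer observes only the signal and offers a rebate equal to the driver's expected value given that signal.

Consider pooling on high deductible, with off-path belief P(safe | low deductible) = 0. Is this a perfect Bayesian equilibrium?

No

At the pooled signal (high deductible) the insurer holds the prior 2/5 and pays 2/5·111 + 3/5·66 = 84. Off-path (low deductible) belief 0 gives 0·111 + 1·66 = 66.
Safe: high deductible gives 84 − 10 = 74; low deductible gives 66 − 0 = 66. Stays. ✓
Risky: high deductible gives 84 − 61 = 23; low deductible gives 66 − 0 = 66. Deviates. ✗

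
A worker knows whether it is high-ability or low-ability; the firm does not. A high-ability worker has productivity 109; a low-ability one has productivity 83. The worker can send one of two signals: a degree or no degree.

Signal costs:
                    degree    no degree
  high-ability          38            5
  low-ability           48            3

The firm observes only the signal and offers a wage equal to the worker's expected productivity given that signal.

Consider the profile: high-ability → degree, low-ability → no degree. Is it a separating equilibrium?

If types separate, degree earns payment 109 and no degree earns 83.
High-ability: degree gives 109 − 38 = 71; no degree gives 83 − 5 = 78. Would deviate. ✗
Low-ability: no degree gives 83 − 3 = 80; degree gives 109 − 48 = 61. No deviation. ✓

No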